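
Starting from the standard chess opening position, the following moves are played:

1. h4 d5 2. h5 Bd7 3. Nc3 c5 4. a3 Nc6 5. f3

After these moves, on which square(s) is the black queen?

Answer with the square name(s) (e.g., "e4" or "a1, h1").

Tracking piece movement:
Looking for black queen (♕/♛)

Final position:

  a b c d e f g h
  ─────────────────
8│♜ · · ♛ ♚ ♝ ♞ ♜│8
7│♟ ♟ · ♝ ♟ ♟ ♟ ♟│7
6│· · ♞ · · · · ·│6
5│· · ♟ ♟ · · · ♙│5
4│· · · · · · · ·│4
3│♙ · ♘ · · ♙ · ·│3
2│· ♙ ♙ ♙ ♙ · ♙ ·│2
1│♖ · ♗ ♕ ♔ ♗ ♘ ♖│1
  ─────────────────
  a b c d e f g h


d8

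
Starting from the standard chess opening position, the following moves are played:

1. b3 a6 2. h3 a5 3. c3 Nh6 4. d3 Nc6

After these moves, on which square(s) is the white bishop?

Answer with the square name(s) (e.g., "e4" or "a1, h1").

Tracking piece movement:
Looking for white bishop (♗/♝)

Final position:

  a b c d e f g h
  ─────────────────
8│♜ · ♝ ♛ ♚ ♝ · ♜│8
7│· ♟ ♟ ♟ ♟ ♟ ♟ ♟│7
6│· · ♞ · · · · ♞│6
5│♟ · · · · · · ·│5
4│· · · · · · · ·│4
3│· ♙ ♙ ♙ · · · ♙│3
2│♙ · · · ♙ ♙ ♙ ·│2
1│♖ ♘ ♗ ♕ ♔ ♗ ♘ ♖│1
  ─────────────────
  a b c d e f g h


c1, f1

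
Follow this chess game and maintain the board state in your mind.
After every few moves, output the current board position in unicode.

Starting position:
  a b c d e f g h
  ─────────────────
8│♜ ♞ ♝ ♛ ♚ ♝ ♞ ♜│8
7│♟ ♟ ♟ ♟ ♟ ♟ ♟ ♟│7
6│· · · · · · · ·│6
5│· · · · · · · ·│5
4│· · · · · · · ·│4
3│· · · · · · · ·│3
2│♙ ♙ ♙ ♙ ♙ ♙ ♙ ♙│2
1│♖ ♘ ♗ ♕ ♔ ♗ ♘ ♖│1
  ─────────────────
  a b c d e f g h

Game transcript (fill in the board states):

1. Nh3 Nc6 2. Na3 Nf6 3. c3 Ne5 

  a b c d e f g h
  ─────────────────
8│♜ · ♝ ♛ ♚ ♝ · ♜│8
7│♟ ♟ ♟ ♟ ♟ ♟ ♟ ♟│7
6│· · · · · ♞ · ·│6
5│· · · · ♞ · · ·│5
4│· · · · · · · ·│4
3│♘ · ♙ · · · · ♘│3
2│♙ ♙ · ♙ ♙ ♙ ♙ ♙│2
1│♖ · ♗ ♕ ♔ ♗ · ♖│1
  ─────────────────
  a b c d e f g h

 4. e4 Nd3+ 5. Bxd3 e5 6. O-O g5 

  a b c d e f g h
  ─────────────────
8│♜ · ♝ ♛ ♚ ♝ · ♜│8
7│♟ ♟ ♟ ♟ · ♟ · ♟│7
6│· · · · · ♞ · ·│6
5│· · · · ♟ · ♟ ·│5
4│· · · · ♙ · · ·│4
3│♘ · ♙ ♗ · · · ♘│3
2│♙ ♙ · ♙ · ♙ ♙ ♙│2
1│♖ · ♗ ♕ · ♖ ♔ ·│1
  ─────────────────
  a b c d e f g h

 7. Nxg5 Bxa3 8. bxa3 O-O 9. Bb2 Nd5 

  a b c d e f g h
  ─────────────────
8│♜ · ♝ ♛ · ♜ ♚ ·│8
7│♟ ♟ ♟ ♟ · ♟ · ♟│7
6│· · · · · · · ·│6
5│· · · ♞ ♟ · ♘ ·│5
4│· · · · ♙ · · ·│4
3│♙ · ♙ ♗ · · · ·│3
2│♙ ♗ · ♙ · ♙ ♙ ♙│2
1│♖ · · ♕ · ♖ ♔ ·│1
  ─────────────────
  a b c d e f g h

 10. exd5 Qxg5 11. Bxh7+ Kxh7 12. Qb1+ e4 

  a b c d e f g h
  ─────────────────
8│♜ · ♝ · · ♜ · ·│8
7│♟ ♟ ♟ ♟ · ♟ · ♚│7
6│· · · · · · · ·│6
5│· · · ♙ · · ♛ ·│5
4│· · · · ♟ · · ·│4
3│♙ · ♙ · · · · ·│3
2│♙ ♗ · ♙ · ♙ ♙ ♙│2
1│♖ ♕ · · · ♖ ♔ ·│1
  ─────────────────
  a b c d e f g h

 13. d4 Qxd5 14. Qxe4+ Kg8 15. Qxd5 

  a b c d e f g h
  ─────────────────
8│♜ · ♝ · · ♜ ♚ ·│8
7│♟ ♟ ♟ ♟ · ♟ · ·│7
6│· · · · · · · ·│6
5│· · · ♕ · · · ·│5
4│· · · ♙ · · · ·│4
3│♙ · ♙ · · · · ·│3
2│♙ ♗ · · · ♙ ♙ ♙│2
1│♖ · · · · ♖ ♔ ·│1
  ─────────────────
  a b c d e f g h


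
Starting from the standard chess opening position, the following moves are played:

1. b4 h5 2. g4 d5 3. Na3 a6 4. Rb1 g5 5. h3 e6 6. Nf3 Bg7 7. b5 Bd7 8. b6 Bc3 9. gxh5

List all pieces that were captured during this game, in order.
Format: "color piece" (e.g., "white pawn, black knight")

Tracking captures:
  gxh5: captured black pawn

black pawn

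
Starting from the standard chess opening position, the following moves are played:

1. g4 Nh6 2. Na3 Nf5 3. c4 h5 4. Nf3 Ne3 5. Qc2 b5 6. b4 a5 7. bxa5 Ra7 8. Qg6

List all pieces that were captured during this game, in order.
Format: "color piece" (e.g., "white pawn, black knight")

Tracking captures:
  bxa5: captured black pawn

black pawn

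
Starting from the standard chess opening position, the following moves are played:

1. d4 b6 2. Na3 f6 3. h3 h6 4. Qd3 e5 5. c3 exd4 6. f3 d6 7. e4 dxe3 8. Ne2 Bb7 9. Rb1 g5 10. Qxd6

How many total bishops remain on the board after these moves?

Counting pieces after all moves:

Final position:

  a b c d e f g h
  ─────────────────
8│♜ ♞ · ♛ ♚ ♝ ♞ ♜│8
7│♟ ♝ ♟ · · · · ·│7
6│· ♟ · ♕ · ♟ · ♟│6
5│· · · · · · ♟ ·│5
4│· · · · · · · ·│4
3│♘ · ♙ · ♟ ♙ · ♙│3
2│♙ ♙ · · ♘ · ♙ ·│2
1│· ♖ ♗ · ♔ ♗ · ♖│1
  ─────────────────
  a b c d e f g h


4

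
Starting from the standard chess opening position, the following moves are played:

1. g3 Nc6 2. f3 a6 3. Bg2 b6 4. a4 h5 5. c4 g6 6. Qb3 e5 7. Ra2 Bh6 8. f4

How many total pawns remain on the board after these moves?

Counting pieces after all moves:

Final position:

  a b c d e f g h
  ─────────────────
8│♜ · ♝ ♛ ♚ · ♞ ♜│8
7│· · ♟ ♟ · ♟ · ·│7
6│♟ ♟ ♞ · · · ♟ ♝│6
5│· · · · ♟ · · ♟│5
4│♙ · ♙ · · ♙ · ·│4
3│· ♕ · · · · ♙ ·│3
2│♖ ♙ · ♙ ♙ · ♗ ♙│2
1│· ♘ ♗ · ♔ · ♘ ♖│1
  ─────────────────
  a b c d e f g h


16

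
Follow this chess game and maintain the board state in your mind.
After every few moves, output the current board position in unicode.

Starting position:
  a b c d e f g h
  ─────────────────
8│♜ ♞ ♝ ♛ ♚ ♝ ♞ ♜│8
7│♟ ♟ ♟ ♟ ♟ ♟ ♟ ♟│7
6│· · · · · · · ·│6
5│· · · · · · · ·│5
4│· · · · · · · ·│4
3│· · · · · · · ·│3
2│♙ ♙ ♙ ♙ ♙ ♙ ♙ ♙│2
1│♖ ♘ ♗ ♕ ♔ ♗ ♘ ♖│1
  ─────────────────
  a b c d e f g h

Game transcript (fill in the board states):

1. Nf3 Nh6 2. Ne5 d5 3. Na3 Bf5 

  a b c d e f g h
  ─────────────────
8│♜ ♞ · ♛ ♚ ♝ · ♜│8
7│♟ ♟ ♟ · ♟ ♟ ♟ ♟│7
6│· · · · · · · ♞│6
5│· · · ♟ ♘ ♝ · ·│5
4│· · · · · · · ·│4
3│♘ · · · · · · ·│3
2│♙ ♙ ♙ ♙ ♙ ♙ ♙ ♙│2
1│♖ · ♗ ♕ ♔ ♗ · ♖│1
  ─────────────────
  a b c d e f g h

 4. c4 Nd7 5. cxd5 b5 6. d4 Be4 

  a b c d e f g h
  ─────────────────
8│♜ · · ♛ ♚ ♝ · ♜│8
7│♟ · ♟ ♞ ♟ ♟ ♟ ♟│7
6│· · · · · · · ♞│6
5│· ♟ · ♙ ♘ · · ·│5
4│· · · ♙ ♝ · · ·│4
3│♘ · · · · · · ·│3
2│♙ ♙ · · ♙ ♙ ♙ ♙│2
1│♖ · ♗ ♕ ♔ ♗ · ♖│1
  ─────────────────
  a b c d e f g h

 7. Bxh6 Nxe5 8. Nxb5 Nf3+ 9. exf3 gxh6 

  a b c d e f g h
  ─────────────────
8│♜ · · ♛ ♚ ♝ · ♜│8
7│♟ · ♟ · ♟ ♟ · ♟│7
6│· · · · · · · ♟│6
5│· ♘ · ♙ · · · ·│5
4│· · · ♙ ♝ · · ·│4
3│· · · · · ♙ · ·│3
2│♙ ♙ · · · ♙ ♙ ♙│2
1│♖ · · ♕ ♔ ♗ · ♖│1
  ─────────────────
  a b c d e f g h

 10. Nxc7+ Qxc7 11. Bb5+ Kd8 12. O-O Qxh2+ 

  a b c d e f g h
  ─────────────────
8│♜ · · ♚ · ♝ · ♜│8
7│♟ · · · ♟ ♟ · ♟│7
6│· · · · · · · ♟│6
5│· ♗ · ♙ · · · ·│5
4│· · · ♙ ♝ · · ·│4
3│· · · · · ♙ · ·│3
2│♙ ♙ · · · ♙ ♙ ♛│2
1│♖ · · ♕ · ♖ ♔ ·│1
  ─────────────────
  a b c d e f g h

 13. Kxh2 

  a b c d e f g h
  ─────────────────
8│♜ · · ♚ · ♝ · ♜│8
7│♟ · · · ♟ ♟ · ♟│7
6│· · · · · · · ♟│6
5│· ♗ · ♙ · · · ·│5
4│· · · ♙ ♝ · · ·│4
3│· · · · · ♙ · ·│3
2│♙ ♙ · · · ♙ ♙ ♔│2
1│♖ · · ♕ · ♖ · ·│1
  ─────────────────
  a b c d e f g h


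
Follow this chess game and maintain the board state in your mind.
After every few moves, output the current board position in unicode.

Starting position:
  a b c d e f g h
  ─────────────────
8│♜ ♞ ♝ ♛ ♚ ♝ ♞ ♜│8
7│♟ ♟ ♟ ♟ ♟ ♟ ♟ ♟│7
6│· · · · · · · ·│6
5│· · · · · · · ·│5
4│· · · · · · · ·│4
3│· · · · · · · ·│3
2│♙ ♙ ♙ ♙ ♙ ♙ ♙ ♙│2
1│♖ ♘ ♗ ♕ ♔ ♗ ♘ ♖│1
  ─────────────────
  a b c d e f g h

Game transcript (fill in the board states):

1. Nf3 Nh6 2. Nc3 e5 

  a b c d e f g h
  ─────────────────
8│♜ ♞ ♝ ♛ ♚ ♝ · ♜│8
7│♟ ♟ ♟ ♟ · ♟ ♟ ♟│7
6│· · · · · · · ♞│6
5│· · · · ♟ · · ·│5
4│· · · · · · · ·│4
3│· · ♘ · · ♘ · ·│3
2│♙ ♙ ♙ ♙ ♙ ♙ ♙ ♙│2
1│♖ · ♗ ♕ ♔ ♗ · ♖│1
  ─────────────────
  a b c d e f g h

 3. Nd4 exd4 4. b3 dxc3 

  a b c d e f g h
  ─────────────────
8│♜ ♞ ♝ ♛ ♚ ♝ · ♜│8
7│♟ ♟ ♟ ♟ · ♟ ♟ ♟│7
6│· · · · · · · ♞│6
5│· · · · · · · ·│5
4│· · · · · · · ·│4
3│· ♙ ♟ · · · · ·│3
2│♙ · ♙ ♙ ♙ ♙ ♙ ♙│2
1│♖ · ♗ ♕ ♔ ♗ · ♖│1
  ─────────────────
  a b c d e f g h

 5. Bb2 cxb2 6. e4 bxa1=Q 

  a b c d e f g h
  ─────────────────
8│♜ ♞ ♝ ♛ ♚ ♝ · ♜│8
7│♟ ♟ ♟ ♟ · ♟ ♟ ♟│7
6│· · · · · · · ♞│6
5│· · · · · · · ·│5
4│· · · · ♙ · · ·│4
3│· ♙ · · · · · ·│3
2│♙ · ♙ ♙ · ♙ ♙ ♙│2
1│♛ · · ♕ ♔ ♗ · ♖│1
  ─────────────────
  a b c d e f g h

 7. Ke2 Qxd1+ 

  a b c d e f g h
  ─────────────────
8│♜ ♞ ♝ ♛ ♚ ♝ · ♜│8
7│♟ ♟ ♟ ♟ · ♟ ♟ ♟│7
6│· · · · · · · ♞│6
5│· · · · · · · ·│5
4│· · · · ♙ · · ·│4
3│· ♙ · · · · · ·│3
2│♙ · ♙ ♙ ♔ ♙ ♙ ♙│2
1│· · · ♛ · ♗ · ♖│1
  ─────────────────
  a b c d e f g h


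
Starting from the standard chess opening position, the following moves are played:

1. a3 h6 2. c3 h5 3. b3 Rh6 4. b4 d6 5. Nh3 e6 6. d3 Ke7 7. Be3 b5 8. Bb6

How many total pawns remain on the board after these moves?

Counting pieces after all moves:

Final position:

  a b c d e f g h
  ─────────────────
8│♜ ♞ ♝ ♛ · ♝ ♞ ·│8
7│♟ · ♟ · ♚ ♟ ♟ ·│7
6│· ♗ · ♟ ♟ · · ♜│6
5│· ♟ · · · · · ♟│5
4│· ♙ · · · · · ·│4
3│♙ · ♙ ♙ · · · ♘│3
2│· · · · ♙ ♙ ♙ ♙│2
1│♖ ♘ · ♕ ♔ ♗ · ♖│1
  ─────────────────
  a b c d e f g h


16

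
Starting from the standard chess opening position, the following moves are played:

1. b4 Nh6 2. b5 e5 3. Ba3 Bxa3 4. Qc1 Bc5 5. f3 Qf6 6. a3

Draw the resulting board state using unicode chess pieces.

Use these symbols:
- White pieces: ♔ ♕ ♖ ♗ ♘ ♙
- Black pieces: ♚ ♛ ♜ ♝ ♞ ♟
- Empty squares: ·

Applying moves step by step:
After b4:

♜ ♞ ♝ ♛ ♚ ♝ ♞ ♜
♟ ♟ ♟ ♟ ♟ ♟ ♟ ♟
· · · · · · · ·
· · · · · · · ·
· ♙ · · · · · ·
· · · · · · · ·
♙ · ♙ ♙ ♙ ♙ ♙ ♙
♖ ♘ ♗ ♕ ♔ ♗ ♘ ♖


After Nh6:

♜ ♞ ♝ ♛ ♚ ♝ · ♜
♟ ♟ ♟ ♟ ♟ ♟ ♟ ♟
· · · · · · · ♞
· · · · · · · ·
· ♙ · · · · · ·
· · · · · · · ·
♙ · ♙ ♙ ♙ ♙ ♙ ♙
♖ ♘ ♗ ♕ ♔ ♗ ♘ ♖


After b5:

♜ ♞ ♝ ♛ ♚ ♝ · ♜
♟ ♟ ♟ ♟ ♟ ♟ ♟ ♟
· · · · · · · ♞
· ♙ · · · · · ·
· · · · · · · ·
· · · · · · · ·
♙ · ♙ ♙ ♙ ♙ ♙ ♙
♖ ♘ ♗ ♕ ♔ ♗ ♘ ♖


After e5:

♜ ♞ ♝ ♛ ♚ ♝ · ♜
♟ ♟ ♟ ♟ · ♟ ♟ ♟
· · · · · · · ♞
· ♙ · · ♟ · · ·
· · · · · · · ·
· · · · · · · ·
♙ · ♙ ♙ ♙ ♙ ♙ ♙
♖ ♘ ♗ ♕ ♔ ♗ ♘ ♖


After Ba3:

♜ ♞ ♝ ♛ ♚ ♝ · ♜
♟ ♟ ♟ ♟ · ♟ ♟ ♟
· · · · · · · ♞
· ♙ · · ♟ · · ·
· · · · · · · ·
♗ · · · · · · ·
♙ · ♙ ♙ ♙ ♙ ♙ ♙
♖ ♘ · ♕ ♔ ♗ ♘ ♖


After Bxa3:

♜ ♞ ♝ ♛ ♚ · · ♜
♟ ♟ ♟ ♟ · ♟ ♟ ♟
· · · · · · · ♞
· ♙ · · ♟ · · ·
· · · · · · · ·
♝ · · · · · · ·
♙ · ♙ ♙ ♙ ♙ ♙ ♙
♖ ♘ · ♕ ♔ ♗ ♘ ♖


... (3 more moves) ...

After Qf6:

♜ ♞ ♝ · ♚ · · ♜
♟ ♟ ♟ ♟ · ♟ ♟ ♟
· · · · · ♛ · ♞
· ♙ ♝ · ♟ · · ·
· · · · · · · ·
· · · · · ♙ · ·
♙ · ♙ ♙ ♙ · ♙ ♙
♖ ♘ ♕ · ♔ ♗ ♘ ♖


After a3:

♜ ♞ ♝ · ♚ · · ♜
♟ ♟ ♟ ♟ · ♟ ♟ ♟
· · · · · ♛ · ♞
· ♙ ♝ · ♟ · · ·
· · · · · · · ·
♙ · · · · ♙ · ·
· · ♙ ♙ ♙ · ♙ ♙
♖ ♘ ♕ · ♔ ♗ ♘ ♖



  a b c d e f g h
  ─────────────────
8│♜ ♞ ♝ · ♚ · · ♜│8
7│♟ ♟ ♟ ♟ · ♟ ♟ ♟│7
6│· · · · · ♛ · ♞│6
5│· ♙ ♝ · ♟ · · ·│5
4│· · · · · · · ·│4
3│♙ · · · · ♙ · ·│3
2│· · ♙ ♙ ♙ · ♙ ♙│2
1│♖ ♘ ♕ · ♔ ♗ ♘ ♖│1
  ─────────────────
  a b c d e f g h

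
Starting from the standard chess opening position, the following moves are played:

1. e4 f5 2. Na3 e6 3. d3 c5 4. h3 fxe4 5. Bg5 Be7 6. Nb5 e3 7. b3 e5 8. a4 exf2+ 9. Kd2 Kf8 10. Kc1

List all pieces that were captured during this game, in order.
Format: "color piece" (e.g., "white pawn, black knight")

Tracking captures:
  fxe4: captured white pawn
  exf2+: captured white pawn

white pawn, white pawn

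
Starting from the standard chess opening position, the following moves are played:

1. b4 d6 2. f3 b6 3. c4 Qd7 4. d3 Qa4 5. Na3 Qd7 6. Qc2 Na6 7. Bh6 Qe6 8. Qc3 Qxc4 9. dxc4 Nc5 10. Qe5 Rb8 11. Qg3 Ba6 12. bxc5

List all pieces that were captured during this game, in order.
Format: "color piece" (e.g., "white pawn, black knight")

Tracking captures:
  Qxc4: captured white pawn
  dxc4: captured black queen
  bxc5: captured black knight

white pawn, black queen, black knight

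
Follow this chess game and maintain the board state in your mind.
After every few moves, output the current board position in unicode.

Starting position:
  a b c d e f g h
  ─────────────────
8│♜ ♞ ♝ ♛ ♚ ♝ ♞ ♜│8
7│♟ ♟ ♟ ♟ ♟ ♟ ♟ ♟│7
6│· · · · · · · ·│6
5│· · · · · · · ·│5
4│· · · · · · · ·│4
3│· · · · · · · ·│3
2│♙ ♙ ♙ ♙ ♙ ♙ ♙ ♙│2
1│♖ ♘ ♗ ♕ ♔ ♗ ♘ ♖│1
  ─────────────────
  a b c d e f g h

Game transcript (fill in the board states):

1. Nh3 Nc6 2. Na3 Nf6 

  a b c d e f g h
  ─────────────────
8│♜ · ♝ ♛ ♚ ♝ · ♜│8
7│♟ ♟ ♟ ♟ ♟ ♟ ♟ ♟│7
6│· · ♞ · · ♞ · ·│6
5│· · · · · · · ·│5
4│· · · · · · · ·│4
3│♘ · · · · · · ♘│3
2│♙ ♙ ♙ ♙ ♙ ♙ ♙ ♙│2
1│♖ · ♗ ♕ ♔ ♗ · ♖│1
  ─────────────────
  a b c d e f g h

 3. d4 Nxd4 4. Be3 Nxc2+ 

  a b c d e f g h
  ─────────────────
8│♜ · ♝ ♛ ♚ ♝ · ♜│8
7│♟ ♟ ♟ ♟ ♟ ♟ ♟ ♟│7
6│· · · · · ♞ · ·│6
5│· · · · · · · ·│5
4│· · · · · · · ·│4
3│♘ · · · ♗ · · ♘│3
2│♙ ♙ ♞ · ♙ ♙ ♙ ♙│2
1│♖ · · ♕ ♔ ♗ · ♖│1
  ─────────────────
  a b c d e f g h

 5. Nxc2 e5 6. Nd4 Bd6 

  a b c d e f g h
  ─────────────────
8│♜ · ♝ ♛ ♚ · · ♜│8
7│♟ ♟ ♟ ♟ · ♟ ♟ ♟│7
6│· · · ♝ · ♞ · ·│6
5│· · · · ♟ · · ·│5
4│· · · ♘ · · · ·│4
3│· · · · ♗ · · ♘│3
2│♙ ♙ · · ♙ ♙ ♙ ♙│2
1│♖ · · ♕ ♔ ♗ · ♖│1
  ─────────────────
  a b c d e f g h

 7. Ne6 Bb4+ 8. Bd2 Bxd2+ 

  a b c d e f g h
  ─────────────────
8│♜ · ♝ ♛ ♚ · · ♜│8
7│♟ ♟ ♟ ♟ · ♟ ♟ ♟│7
6│· · · · ♘ ♞ · ·│6
5│· · · · ♟ · · ·│5
4│· · · · · · · ·│4
3│· · · · · · · ♘│3
2│♙ ♙ · ♝ ♙ ♙ ♙ ♙│2
1│♖ · · ♕ ♔ ♗ · ♖│1
  ─────────────────
  a b c d e f g h

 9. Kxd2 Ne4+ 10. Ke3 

  a b c d e f g h
  ─────────────────
8│♜ · ♝ ♛ ♚ · · ♜│8
7│♟ ♟ ♟ ♟ · ♟ ♟ ♟│7
6│· · · · ♘ · · ·│6
5│· · · · ♟ · · ·│5
4│· · · · ♞ · · ·│4
3│· · · · ♔ · · ♘│3
2│♙ ♙ · · ♙ ♙ ♙ ♙│2
1│♖ · · ♕ · ♗ · ♖│1
  ─────────────────
  a b c d e f g h


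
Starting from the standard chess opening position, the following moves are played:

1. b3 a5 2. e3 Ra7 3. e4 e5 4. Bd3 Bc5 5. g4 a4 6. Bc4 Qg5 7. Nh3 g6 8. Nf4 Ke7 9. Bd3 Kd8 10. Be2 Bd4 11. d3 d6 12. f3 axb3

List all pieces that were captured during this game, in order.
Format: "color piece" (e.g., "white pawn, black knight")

Tracking captures:
  axb3: captured white pawn

white pawn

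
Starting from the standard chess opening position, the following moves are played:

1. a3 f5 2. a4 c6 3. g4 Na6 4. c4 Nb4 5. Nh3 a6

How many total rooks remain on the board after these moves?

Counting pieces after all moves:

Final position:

  a b c d e f g h
  ─────────────────
8│♜ · ♝ ♛ ♚ ♝ ♞ ♜│8
7│· ♟ · ♟ ♟ · ♟ ♟│7
6│♟ · ♟ · · · · ·│6
5│· · · · · ♟ · ·│5
4│♙ ♞ ♙ · · · ♙ ·│4
3│· · · · · · · ♘│3
2│· ♙ · ♙ ♙ ♙ · ♙│2
1│♖ ♘ ♗ ♕ ♔ ♗ · ♖│1
  ─────────────────
  a b c d e f g h


4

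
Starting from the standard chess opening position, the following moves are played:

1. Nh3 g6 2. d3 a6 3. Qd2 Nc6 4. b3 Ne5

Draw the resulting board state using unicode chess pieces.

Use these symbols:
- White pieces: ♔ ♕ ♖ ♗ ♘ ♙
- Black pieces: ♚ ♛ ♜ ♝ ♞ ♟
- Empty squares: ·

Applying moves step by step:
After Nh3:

♜ ♞ ♝ ♛ ♚ ♝ ♞ ♜
♟ ♟ ♟ ♟ ♟ ♟ ♟ ♟
· · · · · · · ·
· · · · · · · ·
· · · · · · · ·
· · · · · · · ♘
♙ ♙ ♙ ♙ ♙ ♙ ♙ ♙
♖ ♘ ♗ ♕ ♔ ♗ · ♖


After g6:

♜ ♞ ♝ ♛ ♚ ♝ ♞ ♜
♟ ♟ ♟ ♟ ♟ ♟ · ♟
· · · · · · ♟ ·
· · · · · · · ·
· · · · · · · ·
· · · · · · · ♘
♙ ♙ ♙ ♙ ♙ ♙ ♙ ♙
♖ ♘ ♗ ♕ ♔ ♗ · ♖


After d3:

♜ ♞ ♝ ♛ ♚ ♝ ♞ ♜
♟ ♟ ♟ ♟ ♟ ♟ · ♟
· · · · · · ♟ ·
· · · · · · · ·
· · · · · · · ·
· · · ♙ · · · ♘
♙ ♙ ♙ · ♙ ♙ ♙ ♙
♖ ♘ ♗ ♕ ♔ ♗ · ♖


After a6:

♜ ♞ ♝ ♛ ♚ ♝ ♞ ♜
· ♟ ♟ ♟ ♟ ♟ · ♟
♟ · · · · · ♟ ·
· · · · · · · ·
· · · · · · · ·
· · · ♙ · · · ♘
♙ ♙ ♙ · ♙ ♙ ♙ ♙
♖ ♘ ♗ ♕ ♔ ♗ · ♖


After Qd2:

♜ ♞ ♝ ♛ ♚ ♝ ♞ ♜
· ♟ ♟ ♟ ♟ ♟ · ♟
♟ · · · · · ♟ ·
· · · · · · · ·
· · · · · · · ·
· · · ♙ · · · ♘
♙ ♙ ♙ ♕ ♙ ♙ ♙ ♙
♖ ♘ ♗ · ♔ ♗ · ♖


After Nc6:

♜ · ♝ ♛ ♚ ♝ ♞ ♜
· ♟ ♟ ♟ ♟ ♟ · ♟
♟ · ♞ · · · ♟ ·
· · · · · · · ·
· · · · · · · ·
· · · ♙ · · · ♘
♙ ♙ ♙ ♕ ♙ ♙ ♙ ♙
♖ ♘ ♗ · ♔ ♗ · ♖


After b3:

♜ · ♝ ♛ ♚ ♝ ♞ ♜
· ♟ ♟ ♟ ♟ ♟ · ♟
♟ · ♞ · · · ♟ ·
· · · · · · · ·
· · · · · · · ·
· ♙ · ♙ · · · ♘
♙ · ♙ ♕ ♙ ♙ ♙ ♙
♖ ♘ ♗ · ♔ ♗ · ♖


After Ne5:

♜ · ♝ ♛ ♚ ♝ ♞ ♜
· ♟ ♟ ♟ ♟ ♟ · ♟
♟ · · · · · ♟ ·
· · · · ♞ · · ·
· · · · · · · ·
· ♙ · ♙ · · · ♘
♙ · ♙ ♕ ♙ ♙ ♙ ♙
♖ ♘ ♗ · ♔ ♗ · ♖



  a b c d e f g h
  ─────────────────
8│♜ · ♝ ♛ ♚ ♝ ♞ ♜│8
7│· ♟ ♟ ♟ ♟ ♟ · ♟│7
6│♟ · · · · · ♟ ·│6
5│· · · · ♞ · · ·│5
4│· · · · · · · ·│4
3│· ♙ · ♙ · · · ♘│3
2│♙ · ♙ ♕ ♙ ♙ ♙ ♙│2
1│♖ ♘ ♗ · ♔ ♗ · ♖│1
  ─────────────────
  a b c d e f g h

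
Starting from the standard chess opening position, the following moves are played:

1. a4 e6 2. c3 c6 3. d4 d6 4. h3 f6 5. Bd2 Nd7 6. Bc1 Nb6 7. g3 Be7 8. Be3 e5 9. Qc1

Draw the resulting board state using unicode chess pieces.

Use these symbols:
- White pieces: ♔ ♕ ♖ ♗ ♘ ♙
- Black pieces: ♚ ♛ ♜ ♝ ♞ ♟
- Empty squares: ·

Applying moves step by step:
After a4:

♜ ♞ ♝ ♛ ♚ ♝ ♞ ♜
♟ ♟ ♟ ♟ ♟ ♟ ♟ ♟
· · · · · · · ·
· · · · · · · ·
♙ · · · · · · ·
· · · · · · · ·
· ♙ ♙ ♙ ♙ ♙ ♙ ♙
♖ ♘ ♗ ♕ ♔ ♗ ♘ ♖


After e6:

♜ ♞ ♝ ♛ ♚ ♝ ♞ ♜
♟ ♟ ♟ ♟ · ♟ ♟ ♟
· · · · ♟ · · ·
· · · · · · · ·
♙ · · · · · · ·
· · · · · · · ·
· ♙ ♙ ♙ ♙ ♙ ♙ ♙
♖ ♘ ♗ ♕ ♔ ♗ ♘ ♖


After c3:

♜ ♞ ♝ ♛ ♚ ♝ ♞ ♜
♟ ♟ ♟ ♟ · ♟ ♟ ♟
· · · · ♟ · · ·
· · · · · · · ·
♙ · · · · · · ·
· · ♙ · · · · ·
· ♙ · ♙ ♙ ♙ ♙ ♙
♖ ♘ ♗ ♕ ♔ ♗ ♘ ♖


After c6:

♜ ♞ ♝ ♛ ♚ ♝ ♞ ♜
♟ ♟ · ♟ · ♟ ♟ ♟
· · ♟ · ♟ · · ·
· · · · · · · ·
♙ · · · · · · ·
· · ♙ · · · · ·
· ♙ · ♙ ♙ ♙ ♙ ♙
♖ ♘ ♗ ♕ ♔ ♗ ♘ ♖


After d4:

♜ ♞ ♝ ♛ ♚ ♝ ♞ ♜
♟ ♟ · ♟ · ♟ ♟ ♟
· · ♟ · ♟ · · ·
· · · · · · · ·
♙ · · ♙ · · · ·
· · ♙ · · · · ·
· ♙ · · ♙ ♙ ♙ ♙
♖ ♘ ♗ ♕ ♔ ♗ ♘ ♖


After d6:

♜ ♞ ♝ ♛ ♚ ♝ ♞ ♜
♟ ♟ · · · ♟ ♟ ♟
· · ♟ ♟ ♟ · · ·
· · · · · · · ·
♙ · · ♙ · · · ·
· · ♙ · · · · ·
· ♙ · · ♙ ♙ ♙ ♙
♖ ♘ ♗ ♕ ♔ ♗ ♘ ♖


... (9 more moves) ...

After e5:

♜ · ♝ ♛ ♚ · ♞ ♜
♟ ♟ · · ♝ · ♟ ♟
· ♞ ♟ ♟ · ♟ · ·
· · · · ♟ · · ·
♙ · · ♙ · · · ·
· · ♙ · ♗ · ♙ ♙
· ♙ · · ♙ ♙ · ·
♖ ♘ · ♕ ♔ ♗ ♘ ♖


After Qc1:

♜ · ♝ ♛ ♚ · ♞ ♜
♟ ♟ · · ♝ · ♟ ♟
· ♞ ♟ ♟ · ♟ · ·
· · · · ♟ · · ·
♙ · · ♙ · · · ·
· · ♙ · ♗ · ♙ ♙
· ♙ · · ♙ ♙ · ·
♖ ♘ ♕ · ♔ ♗ ♘ ♖



  a b c d e f g h
  ─────────────────
8│♜ · ♝ ♛ ♚ · ♞ ♜│8
7│♟ ♟ · · ♝ · ♟ ♟│7
6│· ♞ ♟ ♟ · ♟ · ·│6
5│· · · · ♟ · · ·│5
4│♙ · · ♙ · · · ·│4
3│· · ♙ · ♗ · ♙ ♙│3
2│· ♙ · · ♙ ♙ · ·│2
1│♖ ♘ ♕ · ♔ ♗ ♘ ♖│1
  ─────────────────
  a b c d e f g h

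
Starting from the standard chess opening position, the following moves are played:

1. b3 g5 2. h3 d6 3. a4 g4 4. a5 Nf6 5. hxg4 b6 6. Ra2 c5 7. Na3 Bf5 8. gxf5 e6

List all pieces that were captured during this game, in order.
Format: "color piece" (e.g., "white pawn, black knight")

Tracking captures:
  hxg4: captured black pawn
  gxf5: captured black bishop

black pawn, black bishop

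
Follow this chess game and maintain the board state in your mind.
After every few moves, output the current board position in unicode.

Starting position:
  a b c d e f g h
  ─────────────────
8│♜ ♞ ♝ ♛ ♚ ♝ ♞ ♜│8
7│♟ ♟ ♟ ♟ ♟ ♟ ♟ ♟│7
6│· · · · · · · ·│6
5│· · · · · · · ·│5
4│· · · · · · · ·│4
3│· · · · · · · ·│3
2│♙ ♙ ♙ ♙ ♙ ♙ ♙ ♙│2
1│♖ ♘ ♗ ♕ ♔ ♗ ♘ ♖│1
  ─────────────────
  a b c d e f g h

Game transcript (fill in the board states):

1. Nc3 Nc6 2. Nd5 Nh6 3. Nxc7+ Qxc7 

  a b c d e f g h
  ─────────────────
8│♜ · ♝ · ♚ ♝ · ♜│8
7│♟ ♟ ♛ ♟ ♟ ♟ ♟ ♟│7
6│· · ♞ · · · · ♞│6
5│· · · · · · · ·│5
4│· · · · · · · ·│4
3│· · · · · · · ·│3
2│♙ ♙ ♙ ♙ ♙ ♙ ♙ ♙│2
1│♖ · ♗ ♕ ♔ ♗ ♘ ♖│1
  ─────────────────
  a b c d e f g h

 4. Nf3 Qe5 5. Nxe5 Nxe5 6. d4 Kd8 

  a b c d e f g h
  ─────────────────
8│♜ · ♝ ♚ · ♝ · ♜│8
7│♟ ♟ · ♟ ♟ ♟ ♟ ♟│7
6│· · · · · · · ♞│6
5│· · · · ♞ · · ·│5
4│· · · ♙ · · · ·│4
3│· · · · · · · ·│3
2│♙ ♙ ♙ · ♙ ♙ ♙ ♙│2
1│♖ · ♗ ♕ ♔ ♗ · ♖│1
  ─────────────────
  a b c d e f g h

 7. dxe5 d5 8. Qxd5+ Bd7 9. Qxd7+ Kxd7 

  a b c d e f g h
  ─────────────────
8│♜ · · · · ♝ · ♜│8
7│♟ ♟ · ♚ ♟ ♟ ♟ ♟│7
6│· · · · · · · ♞│6
5│· · · · ♙ · · ·│5
4│· · · · · · · ·│4
3│· · · · · · · ·│3
2│♙ ♙ ♙ · ♙ ♙ ♙ ♙│2
1│♖ · ♗ · ♔ ♗ · ♖│1
  ─────────────────
  a b c d e f g h

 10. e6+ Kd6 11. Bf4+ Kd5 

  a b c d e f g h
  ─────────────────
8│♜ · · · · ♝ · ♜│8
7│♟ ♟ · · ♟ ♟ ♟ ♟│7
6│· · · · ♙ · · ♞│6
5│· · · ♚ · · · ·│5
4│· · · · · ♗ · ·│4
3│· · · · · · · ·│3
2│♙ ♙ ♙ · ♙ ♙ ♙ ♙│2
1│♖ · · · ♔ ♗ · ♖│1
  ─────────────────
  a b c d e f g h


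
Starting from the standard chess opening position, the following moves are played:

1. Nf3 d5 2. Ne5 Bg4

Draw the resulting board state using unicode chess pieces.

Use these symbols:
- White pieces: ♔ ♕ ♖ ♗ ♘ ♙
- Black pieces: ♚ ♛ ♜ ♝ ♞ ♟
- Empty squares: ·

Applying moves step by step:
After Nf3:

♜ ♞ ♝ ♛ ♚ ♝ ♞ ♜
♟ ♟ ♟ ♟ ♟ ♟ ♟ ♟
· · · · · · · ·
· · · · · · · ·
· · · · · · · ·
· · · · · ♘ · ·
♙ ♙ ♙ ♙ ♙ ♙ ♙ ♙
♖ ♘ ♗ ♕ ♔ ♗ · ♖


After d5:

♜ ♞ ♝ ♛ ♚ ♝ ♞ ♜
♟ ♟ ♟ · ♟ ♟ ♟ ♟
· · · · · · · ·
· · · ♟ · · · ·
· · · · · · · ·
· · · · · ♘ · ·
♙ ♙ ♙ ♙ ♙ ♙ ♙ ♙
♖ ♘ ♗ ♕ ♔ ♗ · ♖


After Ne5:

♜ ♞ ♝ ♛ ♚ ♝ ♞ ♜
♟ ♟ ♟ · ♟ ♟ ♟ ♟
· · · · · · · ·
· · · ♟ ♘ · · ·
· · · · · · · ·
· · · · · · · ·
♙ ♙ ♙ ♙ ♙ ♙ ♙ ♙
♖ ♘ ♗ ♕ ♔ ♗ · ♖


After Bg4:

♜ ♞ · ♛ ♚ ♝ ♞ ♜
♟ ♟ ♟ · ♟ ♟ ♟ ♟
· · · · · · · ·
· · · ♟ ♘ · · ·
· · · · · · ♝ ·
· · · · · · · ·
♙ ♙ ♙ ♙ ♙ ♙ ♙ ♙
♖ ♘ ♗ ♕ ♔ ♗ · ♖



  a b c d e f g h
  ─────────────────
8│♜ ♞ · ♛ ♚ ♝ ♞ ♜│8
7│♟ ♟ ♟ · ♟ ♟ ♟ ♟│7
6│· · · · · · · ·│6
5│· · · ♟ ♘ · · ·│5
4│· · · · · · ♝ ·│4
3│· · · · · · · ·│3
2│♙ ♙ ♙ ♙ ♙ ♙ ♙ ♙│2
1│♖ ♘ ♗ ♕ ♔ ♗ · ♖│1
  ─────────────────
  a b c d e f g h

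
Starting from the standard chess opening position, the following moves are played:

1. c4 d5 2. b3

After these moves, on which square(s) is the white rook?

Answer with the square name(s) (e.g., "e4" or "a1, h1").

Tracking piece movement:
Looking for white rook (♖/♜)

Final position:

  a b c d e f g h
  ─────────────────
8│♜ ♞ ♝ ♛ ♚ ♝ ♞ ♜│8
7│♟ ♟ ♟ · ♟ ♟ ♟ ♟│7
6│· · · · · · · ·│6
5│· · · ♟ · · · ·│5
4│· · ♙ · · · · ·│4
3│· ♙ · · · · · ·│3
2│♙ · · ♙ ♙ ♙ ♙ ♙│2
1│♖ ♘ ♗ ♕ ♔ ♗ ♘ ♖│1
  ─────────────────
  a b c d e f g h


a1, h1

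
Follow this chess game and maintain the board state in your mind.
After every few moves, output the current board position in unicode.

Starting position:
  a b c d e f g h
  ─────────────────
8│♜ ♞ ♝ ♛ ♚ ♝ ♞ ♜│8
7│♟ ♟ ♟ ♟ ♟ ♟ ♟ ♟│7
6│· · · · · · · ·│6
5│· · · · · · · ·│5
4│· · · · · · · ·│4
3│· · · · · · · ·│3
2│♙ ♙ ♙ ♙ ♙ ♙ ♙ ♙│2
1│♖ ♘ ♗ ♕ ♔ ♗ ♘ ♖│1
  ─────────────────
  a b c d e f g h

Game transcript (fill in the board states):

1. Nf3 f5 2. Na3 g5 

  a b c d e f g h
  ─────────────────
8│♜ ♞ ♝ ♛ ♚ ♝ ♞ ♜│8
7│♟ ♟ ♟ ♟ ♟ · · ♟│7
6│· · · · · · · ·│6
5│· · · · · ♟ ♟ ·│5
4│· · · · · · · ·│4
3│♘ · · · · ♘ · ·│3
2│♙ ♙ ♙ ♙ ♙ ♙ ♙ ♙│2
1│♖ · ♗ ♕ ♔ ♗ · ♖│1
  ─────────────────
  a b c d e f g h

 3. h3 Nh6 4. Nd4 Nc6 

  a b c d e f g h
  ─────────────────
8│♜ · ♝ ♛ ♚ ♝ · ♜│8
7│♟ ♟ ♟ ♟ ♟ · · ♟│7
6│· · ♞ · · · · ♞│6
5│· · · · · ♟ ♟ ·│5
4│· · · ♘ · · · ·│4
3│♘ · · · · · · ♙│3
2│♙ ♙ ♙ ♙ ♙ ♙ ♙ ·│2
1│♖ · ♗ ♕ ♔ ♗ · ♖│1
  ─────────────────
  a b c d e f g h

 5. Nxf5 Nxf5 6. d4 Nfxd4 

  a b c d e f g h
  ─────────────────
8│♜ · ♝ ♛ ♚ ♝ · ♜│8
7│♟ ♟ ♟ ♟ ♟ · · ♟│7
6│· · ♞ · · · · ·│6
5│· · · · · · ♟ ·│5
4│· · · ♞ · · · ·│4
3│♘ · · · · · · ♙│3
2│♙ ♙ ♙ · ♙ ♙ ♙ ·│2
1│♖ · ♗ ♕ ♔ ♗ · ♖│1
  ─────────────────
  a b c d e f g h

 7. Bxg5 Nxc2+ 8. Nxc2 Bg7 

  a b c d e f g h
  ─────────────────
8│♜ · ♝ ♛ ♚ · · ♜│8
7│♟ ♟ ♟ ♟ ♟ · ♝ ♟│7
6│· · ♞ · · · · ·│6
5│· · · · · · ♗ ·│5
4│· · · · · · · ·│4
3│· · · · · · · ♙│3
2│♙ ♙ ♘ · ♙ ♙ ♙ ·│2
1│♖ · · ♕ ♔ ♗ · ♖│1
  ─────────────────
  a b c d e f g h

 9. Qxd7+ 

  a b c d e f g h
  ─────────────────
8│♜ · ♝ ♛ ♚ · · ♜│8
7│♟ ♟ ♟ ♕ ♟ · ♝ ♟│7
6│· · ♞ · · · · ·│6
5│· · · · · · ♗ ·│5
4│· · · · · · · ·│4
3│· · · · · · · ♙│3
2│♙ ♙ ♘ · ♙ ♙ ♙ ·│2
1│♖ · · · ♔ ♗ · ♖│1
  ─────────────────
  a b c d e f g h


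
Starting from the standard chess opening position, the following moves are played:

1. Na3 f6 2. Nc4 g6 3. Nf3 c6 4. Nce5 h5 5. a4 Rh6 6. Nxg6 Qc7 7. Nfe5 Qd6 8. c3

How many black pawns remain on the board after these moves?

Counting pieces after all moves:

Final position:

  a b c d e f g h
  ─────────────────
8│♜ ♞ ♝ · ♚ ♝ ♞ ·│8
7│♟ ♟ · ♟ ♟ · · ·│7
6│· · ♟ ♛ · ♟ ♘ ♜│6
5│· · · · ♘ · · ♟│5
4│♙ · · · · · · ·│4
3│· · ♙ · · · · ·│3
2│· ♙ · ♙ ♙ ♙ ♙ ♙│2
1│♖ · ♗ ♕ ♔ ♗ · ♖│1
  ─────────────────
  a b c d e f g h


7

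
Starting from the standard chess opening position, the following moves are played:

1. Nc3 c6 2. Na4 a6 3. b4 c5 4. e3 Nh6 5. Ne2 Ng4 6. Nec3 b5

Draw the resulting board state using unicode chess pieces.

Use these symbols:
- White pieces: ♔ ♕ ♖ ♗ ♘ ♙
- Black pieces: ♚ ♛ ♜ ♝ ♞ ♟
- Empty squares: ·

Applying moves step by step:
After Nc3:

♜ ♞ ♝ ♛ ♚ ♝ ♞ ♜
♟ ♟ ♟ ♟ ♟ ♟ ♟ ♟
· · · · · · · ·
· · · · · · · ·
· · · · · · · ·
· · ♘ · · · · ·
♙ ♙ ♙ ♙ ♙ ♙ ♙ ♙
♖ · ♗ ♕ ♔ ♗ ♘ ♖


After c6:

♜ ♞ ♝ ♛ ♚ ♝ ♞ ♜
♟ ♟ · ♟ ♟ ♟ ♟ ♟
· · ♟ · · · · ·
· · · · · · · ·
· · · · · · · ·
· · ♘ · · · · ·
♙ ♙ ♙ ♙ ♙ ♙ ♙ ♙
♖ · ♗ ♕ ♔ ♗ ♘ ♖


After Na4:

♜ ♞ ♝ ♛ ♚ ♝ ♞ ♜
♟ ♟ · ♟ ♟ ♟ ♟ ♟
· · ♟ · · · · ·
· · · · · · · ·
♘ · · · · · · ·
· · · · · · · ·
♙ ♙ ♙ ♙ ♙ ♙ ♙ ♙
♖ · ♗ ♕ ♔ ♗ ♘ ♖


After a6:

♜ ♞ ♝ ♛ ♚ ♝ ♞ ♜
· ♟ · ♟ ♟ ♟ ♟ ♟
♟ · ♟ · · · · ·
· · · · · · · ·
♘ · · · · · · ·
· · · · · · · ·
♙ ♙ ♙ ♙ ♙ ♙ ♙ ♙
♖ · ♗ ♕ ♔ ♗ ♘ ♖


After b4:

♜ ♞ ♝ ♛ ♚ ♝ ♞ ♜
· ♟ · ♟ ♟ ♟ ♟ ♟
♟ · ♟ · · · · ·
· · · · · · · ·
♘ ♙ · · · · · ·
· · · · · · · ·
♙ · ♙ ♙ ♙ ♙ ♙ ♙
♖ · ♗ ♕ ♔ ♗ ♘ ♖


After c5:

♜ ♞ ♝ ♛ ♚ ♝ ♞ ♜
· ♟ · ♟ ♟ ♟ ♟ ♟
♟ · · · · · · ·
· · ♟ · · · · ·
♘ ♙ · · · · · ·
· · · · · · · ·
♙ · ♙ ♙ ♙ ♙ ♙ ♙
♖ · ♗ ♕ ♔ ♗ ♘ ♖


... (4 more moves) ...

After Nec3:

♜ ♞ ♝ ♛ ♚ ♝ · ♜
· ♟ · ♟ ♟ ♟ ♟ ♟
♟ · · · · · · ·
· · ♟ · · · · ·
♘ ♙ · · · · ♞ ·
· · ♘ · ♙ · · ·
♙ · ♙ ♙ · ♙ ♙ ♙
♖ · ♗ ♕ ♔ ♗ · ♖


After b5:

♜ ♞ ♝ ♛ ♚ ♝ · ♜
· · · ♟ ♟ ♟ ♟ ♟
♟ · · · · · · ·
· ♟ ♟ · · · · ·
♘ ♙ · · · · ♞ ·
· · ♘ · ♙ · · ·
♙ · ♙ ♙ · ♙ ♙ ♙
♖ · ♗ ♕ ♔ ♗ · ♖



  a b c d e f g h
  ─────────────────
8│♜ ♞ ♝ ♛ ♚ ♝ · ♜│8
7│· · · ♟ ♟ ♟ ♟ ♟│7
6│♟ · · · · · · ·│6
5│· ♟ ♟ · · · · ·│5
4│♘ ♙ · · · · ♞ ·│4
3│· · ♘ · ♙ · · ·│3
2│♙ · ♙ ♙ · ♙ ♙ ♙│2
1│♖ · ♗ ♕ ♔ ♗ · ♖│1
  ─────────────────
  a b c d e f g h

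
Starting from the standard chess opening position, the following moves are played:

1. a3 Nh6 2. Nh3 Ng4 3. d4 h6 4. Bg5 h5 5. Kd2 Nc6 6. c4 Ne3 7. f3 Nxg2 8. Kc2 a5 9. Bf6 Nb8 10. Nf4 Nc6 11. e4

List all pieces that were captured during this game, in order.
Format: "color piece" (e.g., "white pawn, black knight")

Tracking captures:
  Nxg2: captured white pawn

white pawn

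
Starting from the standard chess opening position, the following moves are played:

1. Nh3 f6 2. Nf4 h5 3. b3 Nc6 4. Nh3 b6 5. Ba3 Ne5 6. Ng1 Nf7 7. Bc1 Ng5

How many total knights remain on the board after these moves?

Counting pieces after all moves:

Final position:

  a b c d e f g h
  ─────────────────
8│♜ · ♝ ♛ ♚ ♝ ♞ ♜│8
7│♟ · ♟ ♟ ♟ · ♟ ·│7
6│· ♟ · · · ♟ · ·│6
5│· · · · · · ♞ ♟│5
4│· · · · · · · ·│4
3│· ♙ · · · · · ·│3
2│♙ · ♙ ♙ ♙ ♙ ♙ ♙│2
1│♖ ♘ ♗ ♕ ♔ ♗ ♘ ♖│1
  ─────────────────
  a b c d e f g h


4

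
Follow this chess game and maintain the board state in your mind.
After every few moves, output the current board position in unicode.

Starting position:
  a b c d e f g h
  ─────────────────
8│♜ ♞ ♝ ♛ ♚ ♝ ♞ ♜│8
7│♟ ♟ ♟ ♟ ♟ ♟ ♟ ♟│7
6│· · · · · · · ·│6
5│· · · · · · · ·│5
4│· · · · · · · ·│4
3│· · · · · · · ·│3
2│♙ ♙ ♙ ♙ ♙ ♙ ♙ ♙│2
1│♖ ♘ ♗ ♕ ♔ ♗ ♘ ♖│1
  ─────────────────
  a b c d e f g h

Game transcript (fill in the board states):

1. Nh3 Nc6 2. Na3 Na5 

  a b c d e f g h
  ─────────────────
8│♜ · ♝ ♛ ♚ ♝ ♞ ♜│8
7│♟ ♟ ♟ ♟ ♟ ♟ ♟ ♟│7
6│· · · · · · · ·│6
5│♞ · · · · · · ·│5
4│· · · · · · · ·│4
3│♘ · · · · · · ♘│3
2│♙ ♙ ♙ ♙ ♙ ♙ ♙ ♙│2
1│♖ · ♗ ♕ ♔ ♗ · ♖│1
  ─────────────────
  a b c d e f g h

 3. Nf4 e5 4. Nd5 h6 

  a b c d e f g h
  ─────────────────
8│♜ · ♝ ♛ ♚ ♝ ♞ ♜│8
7│♟ ♟ ♟ ♟ · ♟ ♟ ·│7
6│· · · · · · · ♟│6
5│♞ · · ♘ ♟ · · ·│5
4│· · · · · · · ·│4
3│♘ · · · · · · ·│3
2│♙ ♙ ♙ ♙ ♙ ♙ ♙ ♙│2
1│♖ · ♗ ♕ ♔ ♗ · ♖│1
  ─────────────────
  a b c d e f g h

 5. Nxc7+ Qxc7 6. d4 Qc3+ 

  a b c d e f g h
  ─────────────────
8│♜ · ♝ · ♚ ♝ ♞ ♜│8
7│♟ ♟ · ♟ · ♟ ♟ ·│7
6│· · · · · · · ♟│6
5│♞ · · · ♟ · · ·│5
4│· · · ♙ · · · ·│4
3│♘ · ♛ · · · · ·│3
2│♙ ♙ ♙ · ♙ ♙ ♙ ♙│2
1│♖ · ♗ ♕ ♔ ♗ · ♖│1
  ─────────────────
  a b c d e f g h

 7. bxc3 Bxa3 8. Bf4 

  a b c d e f g h
  ─────────────────
8│♜ · ♝ · ♚ · ♞ ♜│8
7│♟ ♟ · ♟ · ♟ ♟ ·│7
6│· · · · · · · ♟│6
5│♞ · · · ♟ · · ·│5
4│· · · ♙ · ♗ · ·│4
3│♝ · ♙ · · · · ·│3
2│♙ · ♙ · ♙ ♙ ♙ ♙│2
1│♖ · · ♕ ♔ ♗ · ♖│1
  ─────────────────
  a b c d e f g h
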